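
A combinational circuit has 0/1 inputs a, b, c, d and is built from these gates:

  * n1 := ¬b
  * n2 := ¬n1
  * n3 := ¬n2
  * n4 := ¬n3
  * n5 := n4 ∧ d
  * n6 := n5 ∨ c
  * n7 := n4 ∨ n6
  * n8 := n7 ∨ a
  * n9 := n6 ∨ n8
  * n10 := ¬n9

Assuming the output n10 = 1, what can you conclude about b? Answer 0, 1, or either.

0

n10 = ¬n9 must be 1, so n9 = 0.
Every assignment with n10 = 1 has b = 0; there are 2 such assignment(s).
  a=0, b=0, c=0, d=0
  a=0, b=0, c=0, d=1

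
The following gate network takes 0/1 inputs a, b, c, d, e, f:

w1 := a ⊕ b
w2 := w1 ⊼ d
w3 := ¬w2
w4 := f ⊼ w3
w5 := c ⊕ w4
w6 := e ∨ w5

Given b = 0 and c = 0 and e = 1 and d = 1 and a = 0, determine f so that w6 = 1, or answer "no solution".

f=1

w6 = e ∨ w5 must be 1, so at least one of e, w5 is 1.
Check with b = 0 and c = 0 and e = 1 and d = 1 and a = 0 and f=1:
w1 = a ⊕ b = 0 ⊕ 0 = 0
w2 = w1 ⊼ d = 0 ⊼ 1 = 1
w3 = ¬w2 = ¬1 = 0
w4 = f ⊼ w3 = 1 ⊼ 0 = 1
w5 = c ⊕ w4 = 0 ⊕ 1 = 1
w6 = e ∨ w5 = 1 ∨ 1 = 1
So w6 = 1.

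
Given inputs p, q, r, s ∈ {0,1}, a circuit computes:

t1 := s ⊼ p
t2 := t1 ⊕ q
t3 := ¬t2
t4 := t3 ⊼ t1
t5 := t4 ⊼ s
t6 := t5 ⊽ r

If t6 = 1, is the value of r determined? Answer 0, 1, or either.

0

t6 = t5 ⊽ r must be 1, so both t5 = 0 and r = 0.
t5 = t4 ⊼ s must be 0, so both t4 = 1 and s = 1.
Every assignment with t6 = 1 has r = 0; there are 3 such assignment(s).
  p=0, q=0, r=0, s=1
  p=1, q=0, r=0, s=1
  p=1, q=1, r=0, s=1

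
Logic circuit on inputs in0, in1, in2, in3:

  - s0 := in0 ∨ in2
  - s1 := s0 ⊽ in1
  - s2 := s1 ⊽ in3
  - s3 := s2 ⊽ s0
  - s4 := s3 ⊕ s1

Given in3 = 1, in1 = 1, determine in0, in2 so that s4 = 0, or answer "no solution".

in0=0, in2=1

Check with in3 = 1, in1 = 1 and in0=0, in2=1:
s0 = in0 ∨ in2 = 0 ∨ 1 = 1
s1 = s0 ⊽ in1 = 1 ⊽ 1 = 0
s2 = s1 ⊽ in3 = 0 ⊽ 1 = 0
s3 = s2 ⊽ s0 = 0 ⊽ 1 = 0
s4 = s3 ⊕ s1 = 0 ⊕ 0 = 0
So s4 = 0.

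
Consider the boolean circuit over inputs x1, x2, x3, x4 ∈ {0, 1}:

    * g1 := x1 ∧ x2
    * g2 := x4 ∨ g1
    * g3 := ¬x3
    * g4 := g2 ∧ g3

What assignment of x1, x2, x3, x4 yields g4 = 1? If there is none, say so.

x1=1 x2=1 x3=0 x4=0

g4 = g2 ∧ g3 must be 1, so both g2 = 1 and g3 = 1.
g2 = x4 ∨ g1 must be 1, so at least one of x4, g1 is 1.
g3 = ¬x3 must be 1, so x3 = 0.
Check with x1=1 x2=1 x3=0 x4=0:
g1 = x1 ∧ x2 = 1 ∧ 1 = 1
g2 = x4 ∨ g1 = 0 ∨ 1 = 1
g3 = ¬x3 = ¬0 = 1
g4 = g2 ∧ g3 = 1 ∧ 1 = 1
So g4 = 1 as required.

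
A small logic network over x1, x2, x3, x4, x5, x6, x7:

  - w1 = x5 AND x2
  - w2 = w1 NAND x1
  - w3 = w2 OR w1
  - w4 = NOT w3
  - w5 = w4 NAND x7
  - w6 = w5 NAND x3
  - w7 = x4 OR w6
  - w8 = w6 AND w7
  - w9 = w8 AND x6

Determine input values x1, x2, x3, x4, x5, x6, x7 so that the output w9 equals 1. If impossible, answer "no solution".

x1=1, x2=1, x3=0, x4=0, x5=0, x6=1, x7=0

Check with x1=1, x2=1, x3=0, x4=0, x5=0, x6=1, x7=0:
w1 = x5 AND x2 = 0 AND 1 = 0
w2 = w1 NAND x1 = 0 NAND 1 = 1
w3 = w2 OR w1 = 1 OR 0 = 1
w4 = NOT w3 = NOT 1 = 0
w5 = w4 NAND x7 = 0 NAND 0 = 1
w6 = w5 NAND x3 = 1 NAND 0 = 1
w7 = x4 OR w6 = 0 OR 1 = 1
w8 = w6 AND w7 = 1 AND 1 = 1
w9 = w8 AND x6 = 1 AND 1 = 1
So w9 = 1 as required.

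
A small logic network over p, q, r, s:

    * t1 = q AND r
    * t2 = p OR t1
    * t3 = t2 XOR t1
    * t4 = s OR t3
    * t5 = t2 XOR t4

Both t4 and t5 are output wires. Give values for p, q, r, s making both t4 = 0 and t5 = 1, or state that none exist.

Check with p=0, q=1, r=1, s=0:
t1 = q AND r = 1 AND 1 = 1
t2 = p OR t1 = 0 OR 1 = 1
t3 = t2 XOR t1 = 1 XOR 1 = 0
t4 = s OR t3 = 0 OR 0 = 0
t5 = t2 XOR t4 = 1 XOR 0 = 1
So t4 = 0 and t5 = 1.

p=0, q=1, r=1, s=0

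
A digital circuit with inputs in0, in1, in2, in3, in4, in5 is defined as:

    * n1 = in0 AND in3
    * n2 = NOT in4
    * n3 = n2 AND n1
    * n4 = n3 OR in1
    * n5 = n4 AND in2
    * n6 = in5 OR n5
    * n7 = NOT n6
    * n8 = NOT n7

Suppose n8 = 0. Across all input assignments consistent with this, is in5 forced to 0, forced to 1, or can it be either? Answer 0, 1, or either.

n8 = NOT n7 must be 0, so n7 = 1.
n7 = NOT n6 must be 1, so n6 = 0.
Every assignment with n8 = 0 has in5 = 0; there are 23 such assignment(s).

0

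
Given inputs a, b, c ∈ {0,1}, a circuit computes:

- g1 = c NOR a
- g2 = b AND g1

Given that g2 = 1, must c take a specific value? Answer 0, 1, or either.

0

g2 = b AND g1 must be 1, so both b = 1 and g1 = 1.
g1 = c NOR a must be 1, so both c = 0 and a = 0.
Every assignment with g2 = 1 has c = 0; there are 1 such assignment(s).
  a=0, b=1, c=0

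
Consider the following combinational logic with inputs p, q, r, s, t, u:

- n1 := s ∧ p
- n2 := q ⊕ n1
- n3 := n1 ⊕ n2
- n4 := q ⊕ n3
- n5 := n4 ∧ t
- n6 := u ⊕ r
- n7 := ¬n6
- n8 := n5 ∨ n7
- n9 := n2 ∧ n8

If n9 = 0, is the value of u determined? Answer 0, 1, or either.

either

Both values of u occur among assignments with n9 = 0:
  u=0: p=0, q=0, r=0, s=0, t=0, u=0
  u=1: p=0, q=0, r=0, s=0, t=0, u=1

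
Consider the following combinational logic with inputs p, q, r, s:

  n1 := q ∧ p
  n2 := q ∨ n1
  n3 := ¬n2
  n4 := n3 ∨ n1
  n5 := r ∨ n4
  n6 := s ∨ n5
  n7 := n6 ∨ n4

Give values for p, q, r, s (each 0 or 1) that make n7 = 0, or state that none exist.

n7 = n6 ∨ n4 must be 0, so both n6 = 0 and n4 = 0.
Check with p=0 q=1 r=0 s=0:
n1 = q ∧ p = 1 ∧ 0 = 0
n2 = q ∨ n1 = 1 ∨ 0 = 1
n3 = ¬n2 = ¬1 = 0
n4 = n3 ∨ n1 = 0 ∨ 0 = 0
n5 = r ∨ n4 = 0 ∨ 0 = 0
n6 = s ∨ n5 = 0 ∨ 0 = 0
n7 = n6 ∨ n4 = 0 ∨ 0 = 0
So n7 = 0 as required.

p=0 q=1 r=0 s=0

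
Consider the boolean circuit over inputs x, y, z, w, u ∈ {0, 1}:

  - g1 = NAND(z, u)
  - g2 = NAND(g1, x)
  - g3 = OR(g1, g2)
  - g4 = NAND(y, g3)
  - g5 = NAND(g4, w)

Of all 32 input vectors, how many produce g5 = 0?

8

g5 = NAND(g4, w) must be 0, so both g4 = 1 and w = 1.
Enumerating the 32 input combinations, 8 give g5 = 0 and 24 give g5 = 1.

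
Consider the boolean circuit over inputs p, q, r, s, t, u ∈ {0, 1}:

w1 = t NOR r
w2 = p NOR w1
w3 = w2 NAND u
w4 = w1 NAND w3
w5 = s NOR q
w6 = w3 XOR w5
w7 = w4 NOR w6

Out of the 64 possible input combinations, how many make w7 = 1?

w7 = w4 NOR w6 must be 1, so both w4 = 0 and w6 = 0.
w4 = w1 NAND w3 must be 0, so both w1 = 1 and w3 = 1.
Satisfying assignments:
  p=0, q=0, r=0, s=0, t=0, u=0
  p=0, q=0, r=0, s=0, t=0, u=1
  p=1, q=0, r=0, s=0, t=0, u=0
  p=1, q=0, r=0, s=0, t=0, u=1

4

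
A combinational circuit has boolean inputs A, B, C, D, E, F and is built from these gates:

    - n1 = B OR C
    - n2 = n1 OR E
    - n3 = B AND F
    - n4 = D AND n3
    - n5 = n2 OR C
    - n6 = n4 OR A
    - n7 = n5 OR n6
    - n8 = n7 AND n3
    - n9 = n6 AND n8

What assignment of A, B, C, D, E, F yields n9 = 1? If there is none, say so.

A=1, B=1, C=0, D=0, E=1, F=1

n9 = n6 AND n8 must be 1, so both n6 = 1 and n8 = 1.
n6 = n4 OR A must be 1, so at least one of n4, A is 1.
n8 = n7 AND n3 must be 1, so both n7 = 1 and n3 = 1.
Check with A=1, B=1, C=0, D=0, E=1, F=1:
n1 = B OR C = 1 OR 0 = 1
n2 = n1 OR E = 1 OR 1 = 1
n3 = B AND F = 1 AND 1 = 1
n4 = D AND n3 = 0 AND 1 = 0
n5 = n2 OR C = 1 OR 0 = 1
n6 = n4 OR A = 0 OR 1 = 1
n7 = n5 OR n6 = 1 OR 1 = 1
n8 = n7 AND n3 = 1 AND 1 = 1
n9 = n6 AND n8 = 1 AND 1 = 1
So n9 = 1 as required.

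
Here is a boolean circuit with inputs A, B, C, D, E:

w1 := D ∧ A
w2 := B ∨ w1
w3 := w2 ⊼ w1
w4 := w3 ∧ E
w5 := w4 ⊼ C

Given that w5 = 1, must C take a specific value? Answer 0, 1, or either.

Both values of C occur among assignments with w5 = 1:
  C=0: A=0, B=0, C=0, D=0, E=0
  C=1: A=0, B=0, C=1, D=0, E=0

either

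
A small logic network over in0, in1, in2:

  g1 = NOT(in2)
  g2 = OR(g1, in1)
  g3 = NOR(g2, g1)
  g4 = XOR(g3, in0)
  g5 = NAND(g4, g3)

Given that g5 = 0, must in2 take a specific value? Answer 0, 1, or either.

1

g5 = NAND(g4, g3) must be 0, so both g4 = 1 and g3 = 1.
g4 = XOR(g3, in0) must be 1, so g3 and in0 differ.
g3 = NOR(g2, g1) must be 1, so both g2 = 0 and g1 = 0.
Every assignment with g5 = 0 has in2 = 1; there are 1 such assignment(s).
  in0=0, in1=0, in2=1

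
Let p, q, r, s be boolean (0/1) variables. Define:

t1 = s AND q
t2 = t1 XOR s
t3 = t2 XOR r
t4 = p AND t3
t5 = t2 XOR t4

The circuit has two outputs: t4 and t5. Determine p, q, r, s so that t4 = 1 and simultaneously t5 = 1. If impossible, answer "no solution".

Check with p=1, q=1, r=1, s=0:
t1 = s AND q = 0 AND 1 = 0
t2 = t1 XOR s = 0 XOR 0 = 0
t3 = t2 XOR r = 0 XOR 1 = 1
t4 = p AND t3 = 1 AND 1 = 1
t5 = t2 XOR t4 = 0 XOR 1 = 1
So t4 = 1 and t5 = 1.

p=1, q=1, r=1, s=0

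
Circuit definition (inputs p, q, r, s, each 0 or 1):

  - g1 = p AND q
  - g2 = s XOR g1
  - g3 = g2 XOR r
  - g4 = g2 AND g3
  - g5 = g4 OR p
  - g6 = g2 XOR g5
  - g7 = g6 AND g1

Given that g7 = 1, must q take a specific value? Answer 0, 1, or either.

g7 = g6 AND g1 must be 1, so both g6 = 1 and g1 = 1.
g6 = g2 XOR g5 must be 1, so g2 and g5 differ.
g1 = p AND q must be 1, so both p = 1 and q = 1.
Every assignment with g7 = 1 has q = 1; there are 2 such assignment(s).
  p=1, q=1, r=0, s=1
  p=1, q=1, r=1, s=1

1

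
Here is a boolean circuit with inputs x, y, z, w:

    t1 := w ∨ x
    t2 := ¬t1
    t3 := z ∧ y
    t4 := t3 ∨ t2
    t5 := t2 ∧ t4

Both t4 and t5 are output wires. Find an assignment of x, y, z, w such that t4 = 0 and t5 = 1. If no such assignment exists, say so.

Across all 16 input combinations, none give both t4 = 0 and t5 = 1.

no solution exists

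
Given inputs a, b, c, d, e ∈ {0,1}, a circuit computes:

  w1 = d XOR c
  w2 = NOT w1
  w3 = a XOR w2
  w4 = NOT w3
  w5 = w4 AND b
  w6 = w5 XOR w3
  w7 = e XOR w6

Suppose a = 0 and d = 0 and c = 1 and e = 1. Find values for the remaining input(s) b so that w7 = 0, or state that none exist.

b=1

w7 = e XOR w6 must be 0, so e and w6 are equal.
Check with a = 0 and d = 0 and c = 1 and e = 1 and b=1:
w1 = d XOR c = 0 XOR 1 = 1
w2 = NOT w1 = NOT 1 = 0
w3 = a XOR w2 = 0 XOR 0 = 0
w4 = NOT w3 = NOT 0 = 1
w5 = w4 AND b = 1 AND 1 = 1
w6 = w5 XOR w3 = 1 XOR 0 = 1
w7 = e XOR w6 = 1 XOR 1 = 0
So w7 = 0.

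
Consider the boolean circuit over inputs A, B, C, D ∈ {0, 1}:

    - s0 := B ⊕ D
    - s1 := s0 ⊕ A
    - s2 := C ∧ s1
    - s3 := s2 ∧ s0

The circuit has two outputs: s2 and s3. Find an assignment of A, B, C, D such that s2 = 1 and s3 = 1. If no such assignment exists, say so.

Check with A=0, B=0, C=1, D=1:
s0 = B ⊕ D = 0 ⊕ 1 = 1
s1 = s0 ⊕ A = 1 ⊕ 0 = 1
s2 = C ∧ s1 = 1 ∧ 1 = 1
s3 = s2 ∧ s0 = 1 ∧ 1 = 1
So s2 = 1 and s3 = 1.

A=0, B=0, C=1, D=1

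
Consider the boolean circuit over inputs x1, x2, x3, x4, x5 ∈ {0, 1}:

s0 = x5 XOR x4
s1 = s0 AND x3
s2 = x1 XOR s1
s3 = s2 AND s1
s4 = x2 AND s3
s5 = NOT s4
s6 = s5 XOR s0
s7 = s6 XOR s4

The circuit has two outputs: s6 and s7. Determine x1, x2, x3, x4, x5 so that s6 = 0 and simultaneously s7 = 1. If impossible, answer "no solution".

no solution exists

Across all 32 input combinations, none give both s6 = 0 and s7 = 1.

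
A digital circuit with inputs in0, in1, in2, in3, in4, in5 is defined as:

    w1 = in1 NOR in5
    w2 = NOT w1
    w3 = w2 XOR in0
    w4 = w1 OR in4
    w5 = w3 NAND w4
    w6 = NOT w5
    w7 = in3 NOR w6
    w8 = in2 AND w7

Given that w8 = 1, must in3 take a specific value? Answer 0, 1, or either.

w8 = in2 AND w7 must be 1, so both in2 = 1 and w7 = 1.
Every assignment with w8 = 1 has in3 = 0; there are 11 such assignment(s).

0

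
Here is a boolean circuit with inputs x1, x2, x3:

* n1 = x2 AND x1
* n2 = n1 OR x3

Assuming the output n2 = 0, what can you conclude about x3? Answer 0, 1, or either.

n2 = n1 OR x3 must be 0, so both n1 = 0 and x3 = 0.
n1 = x2 AND x1 must be 0, so at least one of x2, x1 is 0.
Every assignment with n2 = 0 has x3 = 0; there are 3 such assignment(s).
  x1=0, x2=0, x3=0
  x1=0, x2=1, x3=0
  x1=1, x2=0, x3=0

0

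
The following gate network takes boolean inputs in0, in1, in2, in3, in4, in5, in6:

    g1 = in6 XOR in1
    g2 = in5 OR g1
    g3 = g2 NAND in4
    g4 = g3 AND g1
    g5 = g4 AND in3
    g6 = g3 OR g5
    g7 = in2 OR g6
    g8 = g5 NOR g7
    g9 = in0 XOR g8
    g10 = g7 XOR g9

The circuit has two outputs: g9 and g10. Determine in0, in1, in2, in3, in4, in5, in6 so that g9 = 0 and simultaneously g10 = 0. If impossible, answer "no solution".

in0=1, in1=1, in2=0, in3=1, in4=1, in5=1, in6=1

Check with in0=1, in1=1, in2=0, in3=1, in4=1, in5=1, in6=1:
g1 = in6 XOR in1 = 1 XOR 1 = 0
g2 = in5 OR g1 = 1 OR 0 = 1
g3 = g2 NAND in4 = 1 NAND 1 = 0
g4 = g3 AND g1 = 0 AND 0 = 0
g5 = g4 AND in3 = 0 AND 1 = 0
g6 = g3 OR g5 = 0 OR 0 = 0
g7 = in2 OR g6 = 0 OR 0 = 0
g8 = g5 NOR g7 = 0 NOR 0 = 1
g9 = in0 XOR g8 = 1 XOR 1 = 0
g10 = g7 XOR g9 = 0 XOR 0 = 0
So g9 = 0 and g10 = 0.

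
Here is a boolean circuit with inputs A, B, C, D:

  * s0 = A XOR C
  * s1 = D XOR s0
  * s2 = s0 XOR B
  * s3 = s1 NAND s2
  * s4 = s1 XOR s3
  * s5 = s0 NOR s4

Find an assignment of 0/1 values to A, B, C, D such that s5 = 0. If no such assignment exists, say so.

A=1, B=0, C=0, D=1

s5 = s0 NOR s4 must be 0, so at least one of s0, s4 is 1.
Check with A=1, B=0, C=0, D=1:
s0 = A XOR C = 1 XOR 0 = 1
s1 = D XOR s0 = 1 XOR 1 = 0
s2 = s0 XOR B = 1 XOR 0 = 1
s3 = s1 NAND s2 = 0 NAND 1 = 1
s4 = s1 XOR s3 = 0 XOR 1 = 1
s5 = s0 NOR s4 = 1 NOR 1 = 0
So s5 = 0 as required.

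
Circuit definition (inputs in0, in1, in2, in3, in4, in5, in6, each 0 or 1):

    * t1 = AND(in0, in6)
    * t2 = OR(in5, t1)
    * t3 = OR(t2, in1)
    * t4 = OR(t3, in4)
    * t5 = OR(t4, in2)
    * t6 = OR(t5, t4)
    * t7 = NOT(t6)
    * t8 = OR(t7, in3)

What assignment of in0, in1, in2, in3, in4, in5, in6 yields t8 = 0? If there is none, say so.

t8 = OR(t7, in3) must be 0, so both t7 = 0 and in3 = 0.
Check with in0=0 in1=1 in2=0 in3=0 in4=0 in5=1 in6=1:
t1 = AND(in0, in6) = AND(0, 1) = 0
t2 = OR(in5, t1) = OR(1, 0) = 1
t3 = OR(t2, in1) = OR(1, 1) = 1
t4 = OR(t3, in4) = OR(1, 0) = 1
t5 = OR(t4, in2) = OR(1, 0) = 1
t6 = OR(t5, t4) = OR(1, 1) = 1
t7 = NOT(t6) = NOT 1 = 0
t8 = OR(t7, in3) = OR(0, 0) = 0
So t8 = 0 as required.

in0=0 in1=1 in2=0 in3=0 in4=0 in5=1 in6=1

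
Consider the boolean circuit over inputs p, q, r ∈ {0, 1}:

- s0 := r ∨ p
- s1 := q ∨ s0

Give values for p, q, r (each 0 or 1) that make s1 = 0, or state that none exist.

p=0, q=0, r=0

s1 = q ∨ s0 must be 0, so both q = 0 and s0 = 0.
s0 = r ∨ p must be 0, so both r = 0 and p = 0.
Check with p=0, q=0, r=0:
s0 = r ∨ p = 0 ∨ 0 = 0
s1 = q ∨ s0 = 0 ∨ 0 = 0
So s1 = 0 as required.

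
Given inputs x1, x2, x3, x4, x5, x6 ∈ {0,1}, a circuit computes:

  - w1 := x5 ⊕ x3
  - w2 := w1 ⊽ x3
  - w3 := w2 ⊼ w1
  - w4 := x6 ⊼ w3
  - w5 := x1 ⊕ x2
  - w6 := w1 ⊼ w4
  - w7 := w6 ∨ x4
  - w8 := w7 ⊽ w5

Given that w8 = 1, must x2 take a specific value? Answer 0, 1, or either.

either

Both values of x2 occur among assignments with w8 = 1:
  x2=0: x1=0, x2=0, x3=0, x4=0, x5=1, x6=0
  x2=1: x1=1, x2=1, x3=0, x4=0, x5=1, x6=0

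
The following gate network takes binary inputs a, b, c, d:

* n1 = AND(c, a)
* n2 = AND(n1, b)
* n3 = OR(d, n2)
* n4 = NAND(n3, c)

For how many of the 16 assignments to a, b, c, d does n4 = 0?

5

n4 = NAND(n3, c) must be 0, so both n3 = 1 and c = 1.
n3 = OR(d, n2) must be 1, so at least one of d, n2 is 1.
Satisfying assignments:
  a=0, b=0, c=1, d=1
  a=0, b=1, c=1, d=1
  a=1, b=0, c=1, d=1
  a=1, b=1, c=1, d=0
  a=1, b=1, c=1, d=1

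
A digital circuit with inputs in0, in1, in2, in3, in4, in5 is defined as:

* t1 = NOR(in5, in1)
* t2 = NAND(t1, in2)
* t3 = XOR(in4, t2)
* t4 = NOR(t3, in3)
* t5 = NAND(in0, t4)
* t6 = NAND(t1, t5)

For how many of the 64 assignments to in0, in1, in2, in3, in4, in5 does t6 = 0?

t6 = NAND(t1, t5) must be 0, so both t1 = 1 and t5 = 1.
Enumerating the 64 input combinations, 14 give t6 = 0 and 50 give t6 = 1.

14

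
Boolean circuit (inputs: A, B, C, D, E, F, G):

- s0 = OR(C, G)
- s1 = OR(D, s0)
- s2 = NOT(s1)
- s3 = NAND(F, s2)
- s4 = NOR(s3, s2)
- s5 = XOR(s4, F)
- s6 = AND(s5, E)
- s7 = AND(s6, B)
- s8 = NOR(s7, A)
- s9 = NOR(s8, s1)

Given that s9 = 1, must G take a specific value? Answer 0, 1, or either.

s9 = NOR(s8, s1) must be 1, so both s8 = 0 and s1 = 0.
s8 = NOR(s7, A) must be 0, so at least one of s7, A is 1.
s1 = OR(D, s0) must be 0, so both D = 0 and s0 = 0.
Every assignment with s9 = 1 has G = 0; there are 9 such assignment(s).

0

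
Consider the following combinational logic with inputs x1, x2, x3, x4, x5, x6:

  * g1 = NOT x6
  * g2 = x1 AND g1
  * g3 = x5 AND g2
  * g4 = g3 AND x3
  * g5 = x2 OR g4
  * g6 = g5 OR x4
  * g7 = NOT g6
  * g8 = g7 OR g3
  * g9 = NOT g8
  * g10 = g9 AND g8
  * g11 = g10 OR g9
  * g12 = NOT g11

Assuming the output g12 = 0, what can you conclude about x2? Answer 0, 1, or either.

either

Both values of x2 occur among assignments with g12 = 0:
  x2=0: x1=0, x2=0, x3=0, x4=1, x5=0, x6=0
  x2=1: x1=0, x2=1, x3=0, x4=0, x5=0, x6=0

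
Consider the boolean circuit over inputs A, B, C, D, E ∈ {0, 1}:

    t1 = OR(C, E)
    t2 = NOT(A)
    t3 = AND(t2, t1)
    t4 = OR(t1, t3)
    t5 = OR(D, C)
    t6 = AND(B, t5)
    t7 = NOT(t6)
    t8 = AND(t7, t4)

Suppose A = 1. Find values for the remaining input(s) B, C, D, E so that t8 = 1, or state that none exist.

Check with A = 1 and B=0, C=1, D=0, E=1:
t1 = OR(C, E) = OR(1, 1) = 1
t2 = NOT(A) = NOT 1 = 0
t3 = AND(t2, t1) = AND(0, 1) = 0
t4 = OR(t1, t3) = OR(1, 0) = 1
t5 = OR(D, C) = OR(0, 1) = 1
t6 = AND(B, t5) = AND(0, 1) = 0
t7 = NOT(t6) = NOT 0 = 1
t8 = AND(t7, t4) = AND(1, 1) = 1
So t8 = 1.

B=0, C=1, D=0, E=1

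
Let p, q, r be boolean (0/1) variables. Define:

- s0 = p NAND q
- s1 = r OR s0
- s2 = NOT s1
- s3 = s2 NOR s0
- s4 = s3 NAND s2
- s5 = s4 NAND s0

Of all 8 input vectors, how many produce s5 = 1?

2

s5 = s4 NAND s0 must be 1, so at least one of s4, s0 is 0.
Satisfying assignments:
  p=1, q=1, r=0
  p=1, q=1, r=1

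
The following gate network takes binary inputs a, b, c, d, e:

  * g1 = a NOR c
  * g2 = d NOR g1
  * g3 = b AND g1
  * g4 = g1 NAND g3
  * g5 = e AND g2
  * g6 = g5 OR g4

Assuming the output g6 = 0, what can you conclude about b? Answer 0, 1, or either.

g6 = g5 OR g4 must be 0, so both g5 = 0 and g4 = 0.
g5 = e AND g2 must be 0, so at least one of e, g2 is 0.
Every assignment with g6 = 0 has b = 1; there are 4 such assignment(s).
  a=0, b=1, c=0, d=0, e=0
  a=0, b=1, c=0, d=0, e=1
  a=0, b=1, c=0, d=1, e=0
  a=0, b=1, c=0, d=1, e=1

1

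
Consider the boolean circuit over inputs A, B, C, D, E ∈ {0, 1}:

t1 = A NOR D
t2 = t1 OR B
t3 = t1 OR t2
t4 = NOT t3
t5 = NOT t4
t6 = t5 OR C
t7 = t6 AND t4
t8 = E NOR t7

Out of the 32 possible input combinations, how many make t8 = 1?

13

t8 = E NOR t7 must be 1, so both E = 0 and t7 = 0.
Enumerating the 32 input combinations, 13 give t8 = 1 and 19 give t8 = 0.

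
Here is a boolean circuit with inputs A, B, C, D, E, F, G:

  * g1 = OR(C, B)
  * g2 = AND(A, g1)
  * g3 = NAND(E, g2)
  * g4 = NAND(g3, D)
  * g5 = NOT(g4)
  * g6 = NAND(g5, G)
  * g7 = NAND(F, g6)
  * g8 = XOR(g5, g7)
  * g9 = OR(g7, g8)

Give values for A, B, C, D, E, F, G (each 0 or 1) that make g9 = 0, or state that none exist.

A=0 B=1 C=1 D=0 E=0 F=1 G=1

Check with A=0 B=1 C=1 D=0 E=0 F=1 G=1:
g1 = OR(C, B) = OR(1, 1) = 1
g2 = AND(A, g1) = AND(0, 1) = 0
g3 = NAND(E, g2) = NAND(0, 0) = 1
g4 = NAND(g3, D) = NAND(1, 0) = 1
g5 = NOT(g4) = NOT 1 = 0
g6 = NAND(g5, G) = NAND(0, 1) = 1
g7 = NAND(F, g6) = NAND(1, 1) = 0
g8 = XOR(g5, g7) = XOR(0, 0) = 0
g9 = OR(g7, g8) = OR(0, 0) = 0
So g9 = 0 as required.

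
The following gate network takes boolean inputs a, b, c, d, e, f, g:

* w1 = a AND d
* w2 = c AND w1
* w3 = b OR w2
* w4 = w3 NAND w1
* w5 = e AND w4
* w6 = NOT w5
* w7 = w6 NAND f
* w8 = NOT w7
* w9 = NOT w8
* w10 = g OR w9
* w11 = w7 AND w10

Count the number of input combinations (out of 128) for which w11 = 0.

w11 = w7 AND w10 must be 0, so at least one of w7, w10 is 0.
Enumerating the 128 input combinations, 38 give w11 = 0 and 90 give w11 = 1.

38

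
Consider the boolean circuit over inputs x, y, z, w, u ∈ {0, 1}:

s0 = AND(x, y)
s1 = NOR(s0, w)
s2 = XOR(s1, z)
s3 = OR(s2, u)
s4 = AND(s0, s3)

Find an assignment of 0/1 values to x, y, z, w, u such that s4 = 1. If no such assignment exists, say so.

Check with x=1, y=1, z=1, w=1, u=0:
s0 = AND(x, y) = AND(1, 1) = 1
s1 = NOR(s0, w) = NOR(1, 1) = 0
s2 = XOR(s1, z) = XOR(0, 1) = 1
s3 = OR(s2, u) = OR(1, 0) = 1
s4 = AND(s0, s3) = AND(1, 1) = 1
So s4 = 1 as required.

x=1, y=1, z=1, w=1, u=0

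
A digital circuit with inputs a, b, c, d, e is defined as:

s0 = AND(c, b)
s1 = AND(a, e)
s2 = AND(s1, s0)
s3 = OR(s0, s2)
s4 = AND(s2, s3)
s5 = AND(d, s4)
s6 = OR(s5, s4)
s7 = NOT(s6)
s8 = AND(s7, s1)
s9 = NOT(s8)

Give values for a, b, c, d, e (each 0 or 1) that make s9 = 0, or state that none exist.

Check with a=1 b=0 c=1 d=1 e=1:
s0 = AND(c, b) = AND(1, 0) = 0
s1 = AND(a, e) = AND(1, 1) = 1
s2 = AND(s1, s0) = AND(1, 0) = 0
s3 = OR(s0, s2) = OR(0, 0) = 0
s4 = AND(s2, s3) = AND(0, 0) = 0
s5 = AND(d, s4) = AND(1, 0) = 0
s6 = OR(s5, s4) = OR(0, 0) = 0
s7 = NOT(s6) = NOT 0 = 1
s8 = AND(s7, s1) = AND(1, 1) = 1
s9 = NOT(s8) = NOT 1 = 0
So s9 = 0 as required.

a=1 b=0 c=1 d=1 e=1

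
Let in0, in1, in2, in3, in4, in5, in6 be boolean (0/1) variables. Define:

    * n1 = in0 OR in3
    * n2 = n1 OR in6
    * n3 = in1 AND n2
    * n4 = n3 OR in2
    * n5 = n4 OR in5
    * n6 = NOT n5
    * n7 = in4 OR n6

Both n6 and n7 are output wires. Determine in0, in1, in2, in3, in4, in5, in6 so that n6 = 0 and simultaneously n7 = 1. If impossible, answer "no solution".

Check with in0=0, in1=1, in2=1, in3=0, in4=1, in5=0, in6=1:
n1 = in0 OR in3 = 0 OR 0 = 0
n2 = n1 OR in6 = 0 OR 1 = 1
n3 = in1 AND n2 = 1 AND 1 = 1
n4 = n3 OR in2 = 1 OR 1 = 1
n5 = n4 OR in5 = 1 OR 0 = 1
n6 = NOT n5 = NOT 1 = 0
n7 = in4 OR n6 = 1 OR 0 = 1
So n6 = 0 and n7 = 1.

in0=0, in1=1, in2=1, in3=0, in4=1, in5=0, in6=1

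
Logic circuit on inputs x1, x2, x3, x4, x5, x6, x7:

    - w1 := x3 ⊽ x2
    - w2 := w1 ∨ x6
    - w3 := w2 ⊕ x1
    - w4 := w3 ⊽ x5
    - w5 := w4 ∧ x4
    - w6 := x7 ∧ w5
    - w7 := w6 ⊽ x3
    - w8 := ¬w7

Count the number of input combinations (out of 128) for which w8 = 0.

60

w8 = ¬w7 must be 0, so w7 = 1.
w7 = w6 ⊽ x3 must be 1, so both w6 = 0 and x3 = 0.
Enumerating the 128 input combinations, 60 give w8 = 0 and 68 give w8 = 1.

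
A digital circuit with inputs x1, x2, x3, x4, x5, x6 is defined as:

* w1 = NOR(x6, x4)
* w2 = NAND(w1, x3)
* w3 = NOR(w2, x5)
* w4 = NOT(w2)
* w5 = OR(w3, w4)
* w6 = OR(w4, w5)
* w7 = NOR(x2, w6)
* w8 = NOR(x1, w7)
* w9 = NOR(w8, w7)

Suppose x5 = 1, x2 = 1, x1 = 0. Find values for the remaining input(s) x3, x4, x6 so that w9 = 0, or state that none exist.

Check with x5 = 1, x2 = 1, x1 = 0 and x3=0, x4=1, x6=1:
w1 = NOR(x6, x4) = NOR(1, 1) = 0
w2 = NAND(w1, x3) = NAND(0, 0) = 1
w3 = NOR(w2, x5) = NOR(1, 1) = 0
w4 = NOT(w2) = NOT 1 = 0
w5 = OR(w3, w4) = OR(0, 0) = 0
w6 = OR(w4, w5) = OR(0, 0) = 0
w7 = NOR(x2, w6) = NOR(1, 0) = 0
w8 = NOR(x1, w7) = NOR(0, 0) = 1
w9 = NOR(w8, w7) = NOR(1, 0) = 0
So w9 = 0.

x3=0 x4=1 x6=1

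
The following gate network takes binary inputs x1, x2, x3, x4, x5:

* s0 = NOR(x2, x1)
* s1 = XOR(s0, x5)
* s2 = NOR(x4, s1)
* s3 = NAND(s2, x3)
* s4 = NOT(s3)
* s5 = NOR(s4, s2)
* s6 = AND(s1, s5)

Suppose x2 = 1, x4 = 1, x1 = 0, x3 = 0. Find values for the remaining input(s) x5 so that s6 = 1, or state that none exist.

s6 = AND(s1, s5) must be 1, so both s1 = 1 and s5 = 1.
Check with x2 = 1, x4 = 1, x1 = 0, x3 = 0 and x5=1:
s0 = NOR(x2, x1) = NOR(1, 0) = 0
s1 = XOR(s0, x5) = XOR(0, 1) = 1
s2 = NOR(x4, s1) = NOR(1, 1) = 0
s3 = NAND(s2, x3) = NAND(0, 0) = 1
s4 = NOT(s3) = NOT 1 = 0
s5 = NOR(s4, s2) = NOR(0, 0) = 1
s6 = AND(s1, s5) = AND(1, 1) = 1
So s6 = 1.

x5=1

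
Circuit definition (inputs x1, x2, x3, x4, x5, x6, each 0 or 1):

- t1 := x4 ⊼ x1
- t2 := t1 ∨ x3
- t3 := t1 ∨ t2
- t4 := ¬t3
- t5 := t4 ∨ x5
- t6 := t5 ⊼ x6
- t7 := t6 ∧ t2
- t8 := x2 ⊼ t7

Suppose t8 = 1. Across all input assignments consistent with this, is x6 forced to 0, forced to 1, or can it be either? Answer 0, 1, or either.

Both values of x6 occur among assignments with t8 = 1:
  x6=0: x1=0, x2=0, x3=0, x4=0, x5=0, x6=0
  x6=1: x1=0, x2=0, x3=0, x4=0, x5=0, x6=1

either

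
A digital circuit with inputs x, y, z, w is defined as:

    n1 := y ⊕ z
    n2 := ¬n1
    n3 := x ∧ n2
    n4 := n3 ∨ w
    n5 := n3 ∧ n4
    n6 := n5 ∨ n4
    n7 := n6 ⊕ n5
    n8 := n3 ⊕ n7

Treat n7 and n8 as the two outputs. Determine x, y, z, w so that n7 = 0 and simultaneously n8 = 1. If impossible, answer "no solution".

x=1, y=0, z=0, w=0

Check with x=1, y=0, z=0, w=0:
n1 = y ⊕ z = 0 ⊕ 0 = 0
n2 = ¬n1 = ¬0 = 1
n3 = x ∧ n2 = 1 ∧ 1 = 1
n4 = n3 ∨ w = 1 ∨ 0 = 1
n5 = n3 ∧ n4 = 1 ∧ 1 = 1
n6 = n5 ∨ n4 = 1 ∨ 1 = 1
n7 = n6 ⊕ n5 = 1 ⊕ 1 = 0
n8 = n3 ⊕ n7 = 1 ⊕ 0 = 1
So n7 = 0 and n8 = 1.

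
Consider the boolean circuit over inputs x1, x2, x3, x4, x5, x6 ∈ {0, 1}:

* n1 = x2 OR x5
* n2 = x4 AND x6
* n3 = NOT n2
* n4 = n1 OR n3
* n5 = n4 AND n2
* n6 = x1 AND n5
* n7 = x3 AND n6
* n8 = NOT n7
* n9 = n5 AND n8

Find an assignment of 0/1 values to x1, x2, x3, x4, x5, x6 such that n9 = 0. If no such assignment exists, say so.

n9 = n5 AND n8 must be 0, so at least one of n5, n8 is 0.
Check with x1=0, x2=0, x3=1, x4=1, x5=1, x6=0:
n1 = x2 OR x5 = 0 OR 1 = 1
n2 = x4 AND x6 = 1 AND 0 = 0
n3 = NOT n2 = NOT 0 = 1
n4 = n1 OR n3 = 1 OR 1 = 1
n5 = n4 AND n2 = 1 AND 0 = 0
n6 = x1 AND n5 = 0 AND 0 = 0
n7 = x3 AND n6 = 1 AND 0 = 0
n8 = NOT n7 = NOT 0 = 1
n9 = n5 AND n8 = 0 AND 1 = 0
So n9 = 0 as required.

x1=0, x2=0, x3=1, x4=1, x5=1, x6=0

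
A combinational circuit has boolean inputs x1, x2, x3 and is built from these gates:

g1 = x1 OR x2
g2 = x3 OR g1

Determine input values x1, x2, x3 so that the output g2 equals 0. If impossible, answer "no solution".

g2 = x3 OR g1 must be 0, so both x3 = 0 and g1 = 0.
g1 = x1 OR x2 must be 0, so both x1 = 0 and x2 = 0.
Check with x1=0, x2=0, x3=0:
g1 = x1 OR x2 = 0 OR 0 = 0
g2 = x3 OR g1 = 0 OR 0 = 0
So g2 = 0 as required.

x1=0, x2=0, x3=0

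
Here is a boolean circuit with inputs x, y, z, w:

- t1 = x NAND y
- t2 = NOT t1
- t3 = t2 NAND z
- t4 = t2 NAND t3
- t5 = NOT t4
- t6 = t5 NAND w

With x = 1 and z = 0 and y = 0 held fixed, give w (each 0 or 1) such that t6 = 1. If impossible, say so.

t6 = t5 NAND w must be 1, so at least one of t5, w is 0.
Check with x = 1 and z = 0 and y = 0 and w=1:
t1 = x NAND y = 1 NAND 0 = 1
t2 = NOT t1 = NOT 1 = 0
t3 = t2 NAND z = 0 NAND 0 = 1
t4 = t2 NAND t3 = 0 NAND 1 = 1
t5 = NOT t4 = NOT 1 = 0
t6 = t5 NAND w = 0 NAND 1 = 1
So t6 = 1.

w=1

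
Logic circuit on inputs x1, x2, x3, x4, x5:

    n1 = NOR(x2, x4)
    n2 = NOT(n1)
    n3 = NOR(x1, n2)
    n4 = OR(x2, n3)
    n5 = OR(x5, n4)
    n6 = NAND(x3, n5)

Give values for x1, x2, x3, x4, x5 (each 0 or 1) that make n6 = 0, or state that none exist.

x1=0 x2=1 x3=1 x4=1 x5=0

Check with x1=0 x2=1 x3=1 x4=1 x5=0:
n1 = NOR(x2, x4) = NOR(1, 1) = 0
n2 = NOT(n1) = NOT 0 = 1
n3 = NOR(x1, n2) = NOR(0, 1) = 0
n4 = OR(x2, n3) = OR(1, 0) = 1
n5 = OR(x5, n4) = OR(0, 1) = 1
n6 = NAND(x3, n5) = NAND(1, 1) = 0
So n6 = 0 as required.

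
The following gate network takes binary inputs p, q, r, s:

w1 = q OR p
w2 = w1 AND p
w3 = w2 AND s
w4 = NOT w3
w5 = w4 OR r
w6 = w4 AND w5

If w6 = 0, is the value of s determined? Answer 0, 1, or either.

1

w6 = w4 AND w5 must be 0, so at least one of w4, w5 is 0.
Every assignment with w6 = 0 has s = 1; there are 4 such assignment(s).
  p=1, q=0, r=0, s=1
  p=1, q=0, r=1, s=1
  p=1, q=1, r=0, s=1
  p=1, q=1, r=1, s=1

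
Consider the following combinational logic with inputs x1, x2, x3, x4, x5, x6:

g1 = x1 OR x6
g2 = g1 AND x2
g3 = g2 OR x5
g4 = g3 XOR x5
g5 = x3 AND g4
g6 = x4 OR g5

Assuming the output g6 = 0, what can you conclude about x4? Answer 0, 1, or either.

0

g6 = x4 OR g5 must be 0, so both x4 = 0 and g5 = 0.
Every assignment with g6 = 0 has x4 = 0; there are 29 such assignment(s).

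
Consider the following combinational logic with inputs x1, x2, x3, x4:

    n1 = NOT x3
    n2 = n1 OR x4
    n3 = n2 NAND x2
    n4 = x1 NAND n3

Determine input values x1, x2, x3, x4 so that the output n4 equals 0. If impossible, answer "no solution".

x1=1, x2=0, x3=1, x4=1

n4 = x1 NAND n3 must be 0, so both x1 = 1 and n3 = 1.
n3 = n2 NAND x2 must be 1, so at least one of n2, x2 is 0.
Check with x1=1, x2=0, x3=1, x4=1:
n1 = NOT x3 = NOT 1 = 0
n2 = n1 OR x4 = 0 OR 1 = 1
n3 = n2 NAND x2 = 1 NAND 0 = 1
n4 = x1 NAND n3 = 1 NAND 1 = 0
So n4 = 0 as required.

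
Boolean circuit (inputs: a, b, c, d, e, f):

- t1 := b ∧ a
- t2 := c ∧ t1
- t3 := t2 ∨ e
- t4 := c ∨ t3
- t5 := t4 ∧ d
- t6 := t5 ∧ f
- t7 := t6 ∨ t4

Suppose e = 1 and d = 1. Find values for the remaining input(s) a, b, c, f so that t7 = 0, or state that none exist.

no solution exists

With e = 1 and d = 1 fixed, none of the 16 settings of a, b, c, f give t7 = 0.
For example, with a=0, b=1, c=1, f=0:
t1 = b ∧ a = 1 ∧ 0 = 0
t2 = c ∧ t1 = 1 ∧ 0 = 0
t3 = t2 ∨ e = 0 ∨ 1 = 1
t4 = c ∨ t3 = 1 ∨ 1 = 1
t5 = t4 ∧ d = 1 ∧ 1 = 1
t6 = t5 ∧ f = 1 ∧ 0 = 0
t7 = t6 ∨ t4 = 0 ∨ 1 = 1
giving t7 = 1 ≠ 0.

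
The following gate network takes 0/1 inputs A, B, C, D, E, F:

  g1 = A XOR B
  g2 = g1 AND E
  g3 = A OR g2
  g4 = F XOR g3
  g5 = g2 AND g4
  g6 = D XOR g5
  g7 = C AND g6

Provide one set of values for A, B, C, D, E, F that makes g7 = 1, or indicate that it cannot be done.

Check with A=0, B=1, C=1, D=0, E=1, F=0:
g1 = A XOR B = 0 XOR 1 = 1
g2 = g1 AND E = 1 AND 1 = 1
g3 = A OR g2 = 0 OR 1 = 1
g4 = F XOR g3 = 0 XOR 1 = 1
g5 = g2 AND g4 = 1 AND 1 = 1
g6 = D XOR g5 = 0 XOR 1 = 1
g7 = C AND g6 = 1 AND 1 = 1
So g7 = 1 as required.

A=0, B=1, C=1, D=0, E=1, F=0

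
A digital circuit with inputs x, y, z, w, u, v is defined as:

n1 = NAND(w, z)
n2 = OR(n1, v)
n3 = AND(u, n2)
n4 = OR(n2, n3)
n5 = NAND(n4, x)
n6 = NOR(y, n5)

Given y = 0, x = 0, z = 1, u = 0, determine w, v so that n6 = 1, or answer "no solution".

no solution exists

With y = 0, x = 0, z = 1, u = 0 fixed, none of the 4 settings of w, v give n6 = 1.
For example, with w=1, v=0:
n1 = NAND(w, z) = NAND(1, 1) = 0
n2 = OR(n1, v) = OR(0, 0) = 0
n3 = AND(u, n2) = AND(0, 0) = 0
n4 = OR(n2, n3) = OR(0, 0) = 0
n5 = NAND(n4, x) = NAND(0, 0) = 1
n6 = NOR(y, n5) = NOR(0, 1) = 0
giving n6 = 0 ≠ 1.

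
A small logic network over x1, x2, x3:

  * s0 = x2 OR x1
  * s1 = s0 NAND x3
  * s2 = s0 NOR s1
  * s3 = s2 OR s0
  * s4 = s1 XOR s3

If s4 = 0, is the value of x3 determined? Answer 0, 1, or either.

0

s4 = s1 XOR s3 must be 0, so s1 and s3 are equal.
Every assignment with s4 = 0 has x3 = 0; there are 3 such assignment(s).
  x1=0, x2=1, x3=0
  x1=1, x2=0, x3=0
  x1=1, x2=1, x3=0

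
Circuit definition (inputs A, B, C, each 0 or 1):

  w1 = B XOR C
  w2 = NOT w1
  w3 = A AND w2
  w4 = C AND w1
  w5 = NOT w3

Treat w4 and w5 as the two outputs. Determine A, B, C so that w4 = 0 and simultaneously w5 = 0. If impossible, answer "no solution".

A=1, B=0, C=0

Check with A=1, B=0, C=0:
w1 = B XOR C = 0 XOR 0 = 0
w2 = NOT w1 = NOT 0 = 1
w3 = A AND w2 = 1 AND 1 = 1
w4 = C AND w1 = 0 AND 0 = 0
w5 = NOT w3 = NOT 1 = 0
So w4 = 0 and w5 = 0.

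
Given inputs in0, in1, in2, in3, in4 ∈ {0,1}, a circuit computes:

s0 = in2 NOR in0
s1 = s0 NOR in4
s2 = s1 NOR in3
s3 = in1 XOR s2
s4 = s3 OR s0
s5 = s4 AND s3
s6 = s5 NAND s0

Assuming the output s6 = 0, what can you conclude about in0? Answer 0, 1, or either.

s6 = s5 NAND s0 must be 0, so both s5 = 1 and s0 = 1.
s5 = s4 AND s3 must be 1, so both s4 = 1 and s3 = 1.
s0 = in2 NOR in0 must be 1, so both in2 = 0 and in0 = 0.
Every assignment with s6 = 0 has in0 = 0; there are 4 such assignment(s).
  in0=0, in1=0, in2=0, in3=0, in4=0
  in0=0, in1=0, in2=0, in3=0, in4=1
  in0=0, in1=1, in2=0, in3=1, in4=0
  in0=0, in1=1, in2=0, in3=1, in4=1

0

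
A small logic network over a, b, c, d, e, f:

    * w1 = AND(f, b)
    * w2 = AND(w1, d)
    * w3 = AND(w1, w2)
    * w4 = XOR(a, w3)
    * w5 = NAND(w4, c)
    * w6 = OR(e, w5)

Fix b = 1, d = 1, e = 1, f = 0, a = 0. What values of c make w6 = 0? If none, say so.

With b = 1, d = 1, e = 1, f = 0, a = 0 fixed, none of the 2 settings of c give w6 = 0.
For example, with c=1:
w1 = AND(f, b) = AND(0, 1) = 0
w2 = AND(w1, d) = AND(0, 1) = 0
w3 = AND(w1, w2) = AND(0, 0) = 0
w4 = XOR(a, w3) = XOR(0, 0) = 0
w5 = NAND(w4, c) = NAND(0, 1) = 1
w6 = OR(e, w5) = OR(1, 1) = 1
giving w6 = 1 ≠ 0.

no solution exists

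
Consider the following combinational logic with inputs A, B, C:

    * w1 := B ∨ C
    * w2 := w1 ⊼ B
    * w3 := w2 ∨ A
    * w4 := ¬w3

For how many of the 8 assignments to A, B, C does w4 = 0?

w4 = ¬w3 must be 0, so w3 = 1.
w3 = w2 ∨ A must be 1, so at least one of w2, A is 1.
Satisfying assignments:
  A=0, B=0, C=0
  A=0, B=0, C=1
  A=1, B=0, C=0
  A=1, B=0, C=1
  A=1, B=1, C=0
  A=1, B=1, C=1

6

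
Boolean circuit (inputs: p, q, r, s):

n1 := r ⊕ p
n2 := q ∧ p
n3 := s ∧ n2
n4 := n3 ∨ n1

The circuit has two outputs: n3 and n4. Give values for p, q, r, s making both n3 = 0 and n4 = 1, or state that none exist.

Check with p=1, q=1, r=0, s=0:
n1 = r ⊕ p = 0 ⊕ 1 = 1
n2 = q ∧ p = 1 ∧ 1 = 1
n3 = s ∧ n2 = 0 ∧ 1 = 0
n4 = n3 ∨ n1 = 0 ∨ 1 = 1
So n3 = 0 and n4 = 1.

p=1, q=1, r=0, s=0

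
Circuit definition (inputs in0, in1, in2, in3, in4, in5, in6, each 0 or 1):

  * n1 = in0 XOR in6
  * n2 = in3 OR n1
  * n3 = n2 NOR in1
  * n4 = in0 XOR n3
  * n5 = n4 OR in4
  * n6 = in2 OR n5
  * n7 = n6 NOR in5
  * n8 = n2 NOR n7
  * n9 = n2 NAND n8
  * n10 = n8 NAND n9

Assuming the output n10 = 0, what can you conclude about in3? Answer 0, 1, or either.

n10 = n8 NAND n9 must be 0, so both n8 = 1 and n9 = 1.
n8 = n2 NOR n7 must be 1, so both n2 = 0 and n7 = 0.
Every assignment with n10 = 0 has in3 = 0; there are 30 such assignment(s).

0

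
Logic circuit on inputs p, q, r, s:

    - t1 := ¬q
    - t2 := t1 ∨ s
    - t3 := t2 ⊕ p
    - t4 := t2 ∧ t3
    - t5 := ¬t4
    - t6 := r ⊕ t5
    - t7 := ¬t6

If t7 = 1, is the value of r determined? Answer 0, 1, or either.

either

Both values of r occur among assignments with t7 = 1:
  r=0: p=0, q=0, r=0, s=0
  r=1: p=0, q=1, r=1, s=0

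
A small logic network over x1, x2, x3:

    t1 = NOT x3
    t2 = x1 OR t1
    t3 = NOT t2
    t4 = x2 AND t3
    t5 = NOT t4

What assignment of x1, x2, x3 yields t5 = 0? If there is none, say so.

x1=0, x2=1, x3=1

t5 = NOT t4 must be 0, so t4 = 1.
t4 = x2 AND t3 must be 1, so both x2 = 1 and t3 = 1.
Check with x1=0, x2=1, x3=1:
t1 = NOT x3 = NOT 1 = 0
t2 = x1 OR t1 = 0 OR 0 = 0
t3 = NOT t2 = NOT 0 = 1
t4 = x2 AND t3 = 1 AND 1 = 1
t5 = NOT t4 = NOT 1 = 0
So t5 = 0 as required.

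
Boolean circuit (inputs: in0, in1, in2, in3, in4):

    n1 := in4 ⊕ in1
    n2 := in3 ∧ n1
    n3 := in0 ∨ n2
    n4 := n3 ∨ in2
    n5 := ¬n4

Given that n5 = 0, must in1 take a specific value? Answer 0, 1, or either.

either

Both values of in1 occur among assignments with n5 = 0:
  in1=0: in0=0, in1=0, in2=0, in3=1, in4=1
  in1=1: in0=0, in1=1, in2=0, in3=1, in4=0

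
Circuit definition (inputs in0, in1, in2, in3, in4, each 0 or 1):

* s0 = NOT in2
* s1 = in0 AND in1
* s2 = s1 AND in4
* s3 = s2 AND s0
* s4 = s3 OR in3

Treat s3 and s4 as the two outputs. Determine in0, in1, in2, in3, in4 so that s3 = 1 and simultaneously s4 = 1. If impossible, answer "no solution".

in0=1, in1=1, in2=0, in3=0, in4=1

Check with in0=1, in1=1, in2=0, in3=0, in4=1:
s0 = NOT in2 = NOT 0 = 1
s1 = in0 AND in1 = 1 AND 1 = 1
s2 = s1 AND in4 = 1 AND 1 = 1
s3 = s2 AND s0 = 1 AND 1 = 1
s4 = s3 OR in3 = 1 OR 0 = 1
So s3 = 1 and s4 = 1.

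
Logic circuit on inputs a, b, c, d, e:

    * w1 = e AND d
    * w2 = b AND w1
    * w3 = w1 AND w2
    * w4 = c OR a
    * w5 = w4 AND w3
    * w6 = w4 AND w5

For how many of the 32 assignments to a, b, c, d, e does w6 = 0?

29

w6 = w4 AND w5 must be 0, so at least one of w4, w5 is 0.
Enumerating the 32 input combinations, 29 give w6 = 0 and 3 give w6 = 1.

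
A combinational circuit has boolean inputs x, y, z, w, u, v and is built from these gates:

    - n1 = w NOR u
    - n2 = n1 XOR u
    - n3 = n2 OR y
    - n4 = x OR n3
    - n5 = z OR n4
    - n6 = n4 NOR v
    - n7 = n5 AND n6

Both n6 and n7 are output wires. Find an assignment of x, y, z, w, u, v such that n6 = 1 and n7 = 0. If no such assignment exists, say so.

Check with x=0 y=0 z=0 w=1 u=0 v=0:
n1 = w NOR u = 1 NOR 0 = 0
n2 = n1 XOR u = 0 XOR 0 = 0
n3 = n2 OR y = 0 OR 0 = 0
n4 = x OR n3 = 0 OR 0 = 0
n5 = z OR n4 = 0 OR 0 = 0
n6 = n4 NOR v = 0 NOR 0 = 1
n7 = n5 AND n6 = 0 AND 1 = 0
So n6 = 1 and n7 = 0.

x=0 y=0 z=0 w=1 u=0 v=0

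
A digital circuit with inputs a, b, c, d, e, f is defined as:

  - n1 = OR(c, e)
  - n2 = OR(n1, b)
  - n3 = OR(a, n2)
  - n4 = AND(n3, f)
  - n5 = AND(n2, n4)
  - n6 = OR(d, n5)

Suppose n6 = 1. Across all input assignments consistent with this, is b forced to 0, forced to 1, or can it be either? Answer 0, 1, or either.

either

Both values of b occur among assignments with n6 = 1:
  b=0: a=0, b=0, c=0, d=0, e=1, f=1
  b=1: a=0, b=1, c=0, d=0, e=0, f=1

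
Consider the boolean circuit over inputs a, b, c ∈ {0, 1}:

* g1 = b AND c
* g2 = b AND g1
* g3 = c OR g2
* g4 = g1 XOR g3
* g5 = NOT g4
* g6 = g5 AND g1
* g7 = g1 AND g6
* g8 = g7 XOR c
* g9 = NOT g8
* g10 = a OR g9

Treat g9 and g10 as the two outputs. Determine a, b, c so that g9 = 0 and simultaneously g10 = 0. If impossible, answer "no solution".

Check with a=0, b=0, c=1:
g1 = b AND c = 0 AND 1 = 0
g2 = b AND g1 = 0 AND 0 = 0
g3 = c OR g2 = 1 OR 0 = 1
g4 = g1 XOR g3 = 0 XOR 1 = 1
g5 = NOT g4 = NOT 1 = 0
g6 = g5 AND g1 = 0 AND 0 = 0
g7 = g1 AND g6 = 0 AND 0 = 0
g8 = g7 XOR c = 0 XOR 1 = 1
g9 = NOT g8 = NOT 1 = 0
g10 = a OR g9 = 0 OR 0 = 0
So g9 = 0 and g10 = 0.

a=0, b=0, c=1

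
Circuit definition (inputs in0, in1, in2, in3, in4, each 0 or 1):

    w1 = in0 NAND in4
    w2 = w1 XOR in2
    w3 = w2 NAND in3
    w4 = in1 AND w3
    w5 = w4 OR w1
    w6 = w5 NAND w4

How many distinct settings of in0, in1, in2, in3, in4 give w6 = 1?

20

w6 = w5 NAND w4 must be 1, so at least one of w5, w4 is 0.
Enumerating the 32 input combinations, 20 give w6 = 1 and 12 give w6 = 0.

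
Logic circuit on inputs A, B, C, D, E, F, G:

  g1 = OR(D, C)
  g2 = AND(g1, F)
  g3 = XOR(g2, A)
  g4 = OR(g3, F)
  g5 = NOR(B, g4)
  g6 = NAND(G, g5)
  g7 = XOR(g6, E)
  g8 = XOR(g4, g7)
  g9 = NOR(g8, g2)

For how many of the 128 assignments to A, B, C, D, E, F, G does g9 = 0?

g9 = NOR(g8, g2) must be 0, so at least one of g8, g2 is 1.
Enumerating the 128 input combinations, 88 give g9 = 0 and 40 give g9 = 1.

88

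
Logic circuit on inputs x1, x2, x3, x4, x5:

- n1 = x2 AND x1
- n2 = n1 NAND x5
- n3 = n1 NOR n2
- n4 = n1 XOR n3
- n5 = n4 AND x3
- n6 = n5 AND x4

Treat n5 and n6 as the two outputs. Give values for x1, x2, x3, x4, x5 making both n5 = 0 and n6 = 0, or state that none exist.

x1=0, x2=1, x3=1, x4=0, x5=1

Check with x1=0, x2=1, x3=1, x4=0, x5=1:
n1 = x2 AND x1 = 1 AND 0 = 0
n2 = n1 NAND x5 = 0 NAND 1 = 1
n3 = n1 NOR n2 = 0 NOR 1 = 0
n4 = n1 XOR n3 = 0 XOR 0 = 0
n5 = n4 AND x3 = 0 AND 1 = 0
n6 = n5 AND x4 = 0 AND 0 = 0
So n5 = 0 and n6 = 0.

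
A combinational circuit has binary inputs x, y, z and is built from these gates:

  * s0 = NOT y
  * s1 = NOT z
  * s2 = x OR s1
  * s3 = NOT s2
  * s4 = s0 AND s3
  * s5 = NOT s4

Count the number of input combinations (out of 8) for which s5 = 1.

7

s5 = NOT s4 must be 1, so s4 = 0.
Enumerating the 8 input combinations, 7 give s5 = 1 and 1 give s5 = 0.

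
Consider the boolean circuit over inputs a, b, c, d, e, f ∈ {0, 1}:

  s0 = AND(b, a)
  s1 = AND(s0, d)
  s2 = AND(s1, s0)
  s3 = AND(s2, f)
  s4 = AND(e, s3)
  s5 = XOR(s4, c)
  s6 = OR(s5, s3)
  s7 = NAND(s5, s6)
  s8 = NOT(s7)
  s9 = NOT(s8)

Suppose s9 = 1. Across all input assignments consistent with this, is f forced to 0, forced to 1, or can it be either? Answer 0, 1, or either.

either

Both values of f occur among assignments with s9 = 1:
  f=0: a=0, b=0, c=0, d=0, e=0, f=0
  f=1: a=0, b=0, c=0, d=0, e=0, f=1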